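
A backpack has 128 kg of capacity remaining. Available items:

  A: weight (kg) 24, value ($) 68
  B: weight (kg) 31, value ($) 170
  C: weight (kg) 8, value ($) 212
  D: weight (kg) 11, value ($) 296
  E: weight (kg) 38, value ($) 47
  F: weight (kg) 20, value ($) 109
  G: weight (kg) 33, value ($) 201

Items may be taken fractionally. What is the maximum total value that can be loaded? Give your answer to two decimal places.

Order: D (296/11=26.91) > C (212/8=26.50) > G (201/33=6.09) > B (170/31=5.48) > F (109/20=5.45) > A (68/24=2.83) > E (47/38=1.24)
Fill: take D (11 @ 296) → take C (8 @ 212) → take G (33 @ 201) → take B (31 @ 170) → take F (20 @ 109) → take A (24 @ 68) → take 1/38 of E → 1.24; 128/128 used.
Total value = 1057.24

1057.24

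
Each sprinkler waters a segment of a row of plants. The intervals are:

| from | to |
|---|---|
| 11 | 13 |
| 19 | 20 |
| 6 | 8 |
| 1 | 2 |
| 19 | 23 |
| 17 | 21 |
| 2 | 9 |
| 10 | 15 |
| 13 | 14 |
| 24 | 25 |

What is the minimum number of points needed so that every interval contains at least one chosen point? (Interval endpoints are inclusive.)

Sorted: [1,2] [6,8] [2,9] [11,13] [13,14] [10,15] [19,20] [17,21] [19,23] [24,25]
{[1,2]} hit by 2; {[6,8],[2,9]} hit by 8; {[11,13],[13,14],[10,15]} hit by 13; {[19,20],[17,21],[19,23]} hit by 20; {[24,25]} hit by 25.
Points: 2, 8, 13, 20, 25 (5 total).

5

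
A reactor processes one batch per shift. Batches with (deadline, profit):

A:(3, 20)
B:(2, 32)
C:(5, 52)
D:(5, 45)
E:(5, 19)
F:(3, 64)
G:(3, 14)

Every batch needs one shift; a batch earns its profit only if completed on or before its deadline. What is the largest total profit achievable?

213

Take jobs in profit order; each goes to the latest open slot no later than its deadline.
Profit order: F=64 C=52 D=45 B=32 A=20 E=19 G=14
Assign: F→slot 3, C→slot 5, D→slot 4, B→slot 2, A→slot 1, E skipped, G skipped.
Slots: [1:A] [2:B] [3:F] [4:D] [5:C]
Profit = 20 + 32 + 64 + 45 + 52 = 213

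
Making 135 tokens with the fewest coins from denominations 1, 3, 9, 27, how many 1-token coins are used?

135 = 5×27
Count of 1: 0

0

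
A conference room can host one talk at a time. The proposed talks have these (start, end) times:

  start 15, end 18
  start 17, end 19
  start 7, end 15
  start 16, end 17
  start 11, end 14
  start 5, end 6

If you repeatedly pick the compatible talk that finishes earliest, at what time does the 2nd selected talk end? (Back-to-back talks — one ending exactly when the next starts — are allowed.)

14

Sorted by end: (5,6)  (11,14)  (7,15)  (16,17)  (15,18)  (17,19)
take (5,6); take (11,14); take (16,17); skip (15,18); take (17,19).
Selected: (5,6) (11,14) (16,17) (17,19)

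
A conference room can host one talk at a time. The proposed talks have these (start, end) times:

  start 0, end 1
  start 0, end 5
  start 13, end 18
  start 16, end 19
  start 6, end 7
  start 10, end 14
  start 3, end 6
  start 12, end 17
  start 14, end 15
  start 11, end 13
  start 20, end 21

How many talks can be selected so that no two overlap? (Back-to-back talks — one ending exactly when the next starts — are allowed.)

7

Order by finish time; keep every interval that doesn't clash with the previous kept one.
Sorted by end: (0,1)  (0,5)  (3,6)  (6,7)  (11,13)  (10,14)  (14,15)  (12,17)  (13,18)  (16,19)  (20,21)
take (0,1); skip (0,5); take (3,6); take (6,7); take (11,13); take (14,15); take (16,19); take (20,21).
Selected 7 talks.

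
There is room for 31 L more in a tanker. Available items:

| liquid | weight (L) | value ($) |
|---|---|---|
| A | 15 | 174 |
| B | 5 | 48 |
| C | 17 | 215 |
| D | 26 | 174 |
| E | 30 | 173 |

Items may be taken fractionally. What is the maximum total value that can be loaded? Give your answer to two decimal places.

Greedy by value/weight ratio, highest first.
Ratios (sorted): C 12.65, A 11.60, B 9.60, D 6.69, E 5.77
take C (17 @ 215); take 14/15 of A → 162.40. Capacity used 31/31.
Total value = 377.40

377.40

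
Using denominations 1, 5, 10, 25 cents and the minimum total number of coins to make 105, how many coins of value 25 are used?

4

105 = 4×25 + 1×5
Count of 25: 4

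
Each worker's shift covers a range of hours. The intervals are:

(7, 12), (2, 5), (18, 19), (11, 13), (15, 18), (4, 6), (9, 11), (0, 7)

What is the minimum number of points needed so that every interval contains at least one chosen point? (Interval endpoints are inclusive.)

Sort by right endpoint; whenever an interval is uncovered, place a point at its right end.
By right end: [2,5]  [4,6]  [0,7]  [9,11]  [7,12]  [11,13]  [15,18]  [18,19]
[2,5] uncovered → point at 5; [9,11] uncovered → point at 11; [15,18] uncovered → point at 18.
Points: 5, 11, 18 (3 total).

3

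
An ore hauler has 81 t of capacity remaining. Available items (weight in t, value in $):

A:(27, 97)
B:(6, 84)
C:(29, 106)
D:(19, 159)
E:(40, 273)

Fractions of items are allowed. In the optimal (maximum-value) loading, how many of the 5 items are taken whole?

Greedy by value/weight ratio, highest first.
Ratios (sorted): B 14.00, D 8.37, E 6.83, C 3.66, A 3.59
take B (6 @ 84); take D (19 @ 159); take E (40 @ 273); take 16/29 of C → 58.48. Capacity used 81/81.
3 item(s) taken whole; one partial (take 16/29 of C).

3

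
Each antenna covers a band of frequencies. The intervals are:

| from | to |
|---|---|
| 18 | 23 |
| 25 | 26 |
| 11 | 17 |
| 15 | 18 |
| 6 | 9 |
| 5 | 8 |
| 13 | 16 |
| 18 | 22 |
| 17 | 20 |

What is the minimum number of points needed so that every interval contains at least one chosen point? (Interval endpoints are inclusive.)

4

Sorted: [5,8] [6,9] [13,16] [11,17] [15,18] [17,20] [18,22] [18,23] [25,26]
{[5,8],[6,9]} hit by 8; {[13,16],[11,17],[15,18]} hit by 16; {[17,20],[18,22],[18,23]} hit by 20; {[25,26]} hit by 26.
Points: 8, 16, 20, 26 (4 total).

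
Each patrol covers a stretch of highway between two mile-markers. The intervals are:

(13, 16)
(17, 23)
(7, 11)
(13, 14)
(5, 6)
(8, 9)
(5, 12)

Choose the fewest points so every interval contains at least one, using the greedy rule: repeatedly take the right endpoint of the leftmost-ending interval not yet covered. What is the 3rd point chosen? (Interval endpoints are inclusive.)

Sort by right endpoint; whenever an interval is uncovered, place a point at its right end.
By right end: [5,6]  [8,9]  [7,11]  [5,12]  [13,14]  [13,16]  [17,23]
[5,6] uncovered → point at 6; [8,9] uncovered → point at 9; [13,14] uncovered → point at 14; [17,23] uncovered → point at 23.
Points: 6, 9, 14, 23 (4 total).

14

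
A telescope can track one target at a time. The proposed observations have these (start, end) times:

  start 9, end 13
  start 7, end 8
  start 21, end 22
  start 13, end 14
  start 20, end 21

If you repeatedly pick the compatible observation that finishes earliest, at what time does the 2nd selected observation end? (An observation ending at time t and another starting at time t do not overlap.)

Sort by end time and greedily take each interval whose start is ≥ the last chosen end.
By end time: (7,8), (9,13), (13,14), (20,21), (21,22).
Pick (7,8); next start ≥ 8 → (9,13); next start ≥ 13 → (13,14); next start ≥ 14 → (20,21); next start ≥ 21 → (21,22).
Selected: (7,8) (9,13) (13,14) (20,21) (21,22)

13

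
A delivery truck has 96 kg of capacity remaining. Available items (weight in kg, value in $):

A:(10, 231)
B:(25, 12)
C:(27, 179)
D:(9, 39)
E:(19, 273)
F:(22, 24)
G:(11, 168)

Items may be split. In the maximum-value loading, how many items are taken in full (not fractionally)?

Greedy by value/weight ratio, highest first.
Order: A (231/10=23.10) > G (168/11=15.27) > E (273/19=14.37) > C (179/27=6.63) > D (39/9=4.33) > F (24/22=1.09) > B (12/25=0.48)
Fill: take A (10 @ 231) → take G (11 @ 168) → take E (19 @ 273) → take C (27 @ 179) → take D (9 @ 39) → take 20/22 of F → 21.82; 96/96 used.
5 item(s) taken whole; one partial (take 20/22 of F).

5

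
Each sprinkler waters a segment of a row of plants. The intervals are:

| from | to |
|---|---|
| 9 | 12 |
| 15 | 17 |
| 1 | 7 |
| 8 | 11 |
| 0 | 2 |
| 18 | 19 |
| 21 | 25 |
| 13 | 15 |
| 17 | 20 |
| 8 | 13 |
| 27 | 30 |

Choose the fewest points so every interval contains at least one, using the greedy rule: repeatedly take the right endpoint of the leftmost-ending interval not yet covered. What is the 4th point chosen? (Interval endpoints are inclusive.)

Process intervals by earliest right end; each time one isn't hit yet, stab at its right endpoint.
By right end: [0,2]  [1,7]  [8,11]  [9,12]  [8,13]  [13,15]  [15,17]  [18,19]  [17,20]  [21,25]  [27,30]
[0,2] uncovered → point at 2; [8,11] uncovered → point at 11; [13,15] uncovered → point at 15; [18,19] uncovered → point at 19; [21,25] uncovered → point at 25; [27,30] uncovered → point at 30.
Points: 2, 11, 15, 19, 25, 30 (6 total).

19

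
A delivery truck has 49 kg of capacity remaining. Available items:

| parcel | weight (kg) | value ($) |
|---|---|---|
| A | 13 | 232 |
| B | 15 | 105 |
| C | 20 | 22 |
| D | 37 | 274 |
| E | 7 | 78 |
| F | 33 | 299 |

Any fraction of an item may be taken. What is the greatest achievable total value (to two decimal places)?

572.76

Sort by value per unit weight and fill in that order.
Ratios (sorted): A 17.85, E 11.14, F 9.06, D 7.41, B 7.00, C 1.10
take A (13 @ 232); take E (7 @ 78); take 29/33 of F → 262.76. Capacity used 49/49.
Total value = 572.76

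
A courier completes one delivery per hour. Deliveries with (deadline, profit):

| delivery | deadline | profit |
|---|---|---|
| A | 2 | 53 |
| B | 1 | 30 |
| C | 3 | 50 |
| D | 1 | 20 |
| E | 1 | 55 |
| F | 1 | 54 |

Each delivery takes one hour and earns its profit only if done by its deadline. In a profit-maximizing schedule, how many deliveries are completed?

Take jobs in profit order; each goes to the latest open slot no later than its deadline.
By profit: E(d1,55), F(d1,54), A(d2,53), C(d3,50), B(d1,30), D(d1,20)
E→slot 1; F skipped; A→slot 2; C→slot 3; B skipped; D skipped.
3 of 6 scheduled.

3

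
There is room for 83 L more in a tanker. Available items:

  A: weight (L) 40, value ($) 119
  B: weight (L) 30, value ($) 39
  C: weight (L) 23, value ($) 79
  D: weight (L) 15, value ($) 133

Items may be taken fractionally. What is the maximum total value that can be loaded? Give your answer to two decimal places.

Sort by value per unit weight and fill in that order.
Order: D (133/15=8.87) > C (79/23=3.43) > A (119/40=2.98) > B (39/30=1.30)
Fill: take D (15 @ 133) → take C (23 @ 79) → take A (40 @ 119) → take 5/30 of B → 6.50; 83/83 used.
Total value = 337.50

337.50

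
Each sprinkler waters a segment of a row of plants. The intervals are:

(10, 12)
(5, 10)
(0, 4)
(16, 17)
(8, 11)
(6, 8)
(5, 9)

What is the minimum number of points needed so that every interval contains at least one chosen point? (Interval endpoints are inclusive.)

Sorted: [0,4] [6,8] [5,9] [5,10] [8,11] [10,12] [16,17]
{[0,4]} hit by 4; {[6,8],[5,9],[5,10],[8,11]} hit by 8; {[10,12]} hit by 12; {[16,17]} hit by 17.
Points: 4, 8, 12, 17 (4 total).

4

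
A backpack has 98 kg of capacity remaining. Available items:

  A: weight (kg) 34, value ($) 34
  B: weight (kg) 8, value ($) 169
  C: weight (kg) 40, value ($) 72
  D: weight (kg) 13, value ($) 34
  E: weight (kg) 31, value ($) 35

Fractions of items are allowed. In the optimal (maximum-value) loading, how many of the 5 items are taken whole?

Ratios (sorted): B 21.12, D 2.62, C 1.80, E 1.13, A 1.00
take B (8 @ 169); take D (13 @ 34); take C (40 @ 72); take E (31 @ 35); take 6/34 of A → 6.00. Capacity used 98/98.
4 item(s) taken whole; one partial (take 6/34 of A).

4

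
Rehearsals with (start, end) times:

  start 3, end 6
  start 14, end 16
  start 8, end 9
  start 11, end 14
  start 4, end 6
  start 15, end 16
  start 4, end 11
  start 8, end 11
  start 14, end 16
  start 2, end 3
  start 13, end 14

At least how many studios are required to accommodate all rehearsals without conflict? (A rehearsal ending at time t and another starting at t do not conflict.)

Count concurrent intervals with a sweep; the peak is the room count.
Events (time:±→running): 2:+→1 3:-→0 3:+→1 4:+→2 4:+→3 … peak 3.

3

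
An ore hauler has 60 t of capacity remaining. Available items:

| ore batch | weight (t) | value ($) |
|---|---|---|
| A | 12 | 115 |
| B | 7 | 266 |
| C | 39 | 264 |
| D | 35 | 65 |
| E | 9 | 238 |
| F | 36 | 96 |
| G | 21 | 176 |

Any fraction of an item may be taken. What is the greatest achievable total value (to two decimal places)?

869.46

Sort by value per unit weight and fill in that order.
Ratios (sorted): B 38.00, E 26.44, A 9.58, G 8.38, C 6.77, F 2.67, D 1.86
take B (7 @ 266); take E (9 @ 238); take A (12 @ 115); take G (21 @ 176); take 11/39 of C → 74.46. Capacity used 60/60.
Total value = 869.46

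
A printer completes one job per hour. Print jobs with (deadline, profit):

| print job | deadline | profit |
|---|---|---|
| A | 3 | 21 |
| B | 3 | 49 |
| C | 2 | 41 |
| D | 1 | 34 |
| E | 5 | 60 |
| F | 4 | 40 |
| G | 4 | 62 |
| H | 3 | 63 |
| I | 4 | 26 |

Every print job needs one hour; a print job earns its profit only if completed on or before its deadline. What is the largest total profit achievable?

275

Sort by profit descending; place each in the latest free slot ≤ its deadline.
By profit: H(d3,63), G(d4,62), E(d5,60), B(d3,49), C(d2,41), F(d4,40), D(d1,34), I(d4,26), A(d3,21)
H→slot 3; G→slot 4; E→slot 5; B→slot 2; C→slot 1; F skipped; D skipped; I skipped; A skipped.
Profit = 41 + 49 + 63 + 62 + 60 = 275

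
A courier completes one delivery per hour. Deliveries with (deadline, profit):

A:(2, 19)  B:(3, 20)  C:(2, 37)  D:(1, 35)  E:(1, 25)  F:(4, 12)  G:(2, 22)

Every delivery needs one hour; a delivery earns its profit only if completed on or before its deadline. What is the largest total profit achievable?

104

Sort by profit descending; place each in the latest free slot ≤ its deadline.
Profit order: C=37 D=35 E=25 G=22 B=20 A=19 F=12
Assign: C→slot 2, D→slot 1, E skipped, G skipped, B→slot 3, A skipped, F→slot 4.
Slots: [1:D] [2:C] [3:B] [4:F]
Profit = 35 + 37 + 20 + 12 = 104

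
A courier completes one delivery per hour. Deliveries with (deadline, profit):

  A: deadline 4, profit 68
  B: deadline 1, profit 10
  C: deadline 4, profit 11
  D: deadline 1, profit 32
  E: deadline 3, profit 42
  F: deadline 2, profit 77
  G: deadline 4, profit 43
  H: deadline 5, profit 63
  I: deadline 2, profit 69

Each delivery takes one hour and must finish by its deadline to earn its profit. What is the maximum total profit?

Take jobs in profit order; each goes to the latest open slot no later than its deadline.
By profit: F(d2,77), I(d2,69), A(d4,68), H(d5,63), G(d4,43), E(d3,42), D(d1,32), C(d4,11), B(d1,10)
F→slot 2; I→slot 1; A→slot 4; H→slot 5; G→slot 3; E skipped; D skipped; C skipped; B skipped.
Profit = 69 + 77 + 43 + 68 + 63 = 320

320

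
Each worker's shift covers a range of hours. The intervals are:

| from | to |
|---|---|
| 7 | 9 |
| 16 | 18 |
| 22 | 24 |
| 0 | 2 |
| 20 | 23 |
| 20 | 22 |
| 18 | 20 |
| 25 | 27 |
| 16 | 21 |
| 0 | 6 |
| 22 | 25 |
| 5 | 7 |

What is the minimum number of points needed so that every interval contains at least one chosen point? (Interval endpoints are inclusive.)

Sorted: [0,2] [0,6] [5,7] [7,9] [16,18] [18,20] [16,21] [20,22] [20,23] [22,24] [22,25] [25,27]
{[0,2],[0,6]} hit by 2; {[5,7],[7,9]} hit by 7; {[16,18],[18,20],[16,21]} hit by 18; {[20,22],[20,23],[22,24],[22,25]} hit by 22; {[25,27]} hit by 27.
Points: 2, 7, 18, 22, 27 (5 total).

5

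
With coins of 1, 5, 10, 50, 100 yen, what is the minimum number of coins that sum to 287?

9

287 = 2×100 + 1×50 + 3×10 + 1×5 + 2×1
Total coins = 2 + 1 + 3 + 1 + 2 = 9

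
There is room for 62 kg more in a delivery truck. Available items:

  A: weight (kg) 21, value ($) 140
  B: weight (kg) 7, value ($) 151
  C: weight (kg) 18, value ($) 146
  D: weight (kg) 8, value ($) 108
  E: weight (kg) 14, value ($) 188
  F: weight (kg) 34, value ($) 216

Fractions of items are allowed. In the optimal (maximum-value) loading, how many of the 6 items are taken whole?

Sort by value per unit weight and fill in that order.
Ratios (sorted): B 21.57, D 13.50, E 13.43, C 8.11, A 6.67, F 6.35
take B (7 @ 151); take D (8 @ 108); take E (14 @ 188); take C (18 @ 146); take 15/21 of A → 100.00. Capacity used 62/62.
4 item(s) taken whole; one partial (take 15/21 of A).

4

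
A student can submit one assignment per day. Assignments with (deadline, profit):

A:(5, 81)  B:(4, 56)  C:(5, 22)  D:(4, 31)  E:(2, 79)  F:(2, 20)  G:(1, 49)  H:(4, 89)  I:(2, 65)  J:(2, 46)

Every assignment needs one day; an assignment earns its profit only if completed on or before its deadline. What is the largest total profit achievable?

Sort by profit descending; place each in the latest free slot ≤ its deadline.
By profit: H(d4,89), A(d5,81), E(d2,79), I(d2,65), B(d4,56), G(d1,49), J(d2,46), D(d4,31), C(d5,22), F(d2,20)
H→slot 4; A→slot 5; E→slot 2; I→slot 1; B→slot 3; G skipped; J skipped; D skipped; C skipped; F skipped.
Profit = 65 + 79 + 56 + 89 + 81 = 370

370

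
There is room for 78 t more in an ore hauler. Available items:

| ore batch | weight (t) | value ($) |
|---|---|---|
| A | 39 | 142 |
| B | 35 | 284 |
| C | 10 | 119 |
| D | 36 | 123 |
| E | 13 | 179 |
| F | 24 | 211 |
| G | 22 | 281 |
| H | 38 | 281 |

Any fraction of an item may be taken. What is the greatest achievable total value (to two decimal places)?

863.03

Ratios (sorted): E 13.77, G 12.77, C 11.90, F 8.79, B 8.11, H 7.39, A 3.64, D 3.42
take E (13 @ 179); take G (22 @ 281); take C (10 @ 119); take F (24 @ 211); take 9/35 of B → 73.03. Capacity used 78/78.
Total value = 863.03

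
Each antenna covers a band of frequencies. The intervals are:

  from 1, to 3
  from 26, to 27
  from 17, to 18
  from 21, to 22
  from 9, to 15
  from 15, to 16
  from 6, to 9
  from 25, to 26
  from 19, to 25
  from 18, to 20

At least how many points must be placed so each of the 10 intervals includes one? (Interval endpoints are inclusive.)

6

Sorted: [1,3] [6,9] [9,15] [15,16] [17,18] [18,20] [21,22] [19,25] [25,26] [26,27]
{[1,3]} hit by 3; {[6,9],[9,15]} hit by 9; {[15,16]} hit by 16; {[17,18],[18,20]} hit by 18; {[21,22],[19,25]} hit by 22; {[25,26],[26,27]} hit by 26.
Points: 3, 9, 16, 18, 22, 26 (6 total).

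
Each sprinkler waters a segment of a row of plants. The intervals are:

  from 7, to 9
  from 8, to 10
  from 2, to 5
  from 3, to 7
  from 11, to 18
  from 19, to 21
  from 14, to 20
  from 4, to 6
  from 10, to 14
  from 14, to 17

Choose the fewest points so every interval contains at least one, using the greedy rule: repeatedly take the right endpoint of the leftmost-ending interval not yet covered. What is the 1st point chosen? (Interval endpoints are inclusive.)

By right end: [2,5]  [4,6]  [3,7]  [7,9]  [8,10]  [10,14]  [14,17]  [11,18]  [14,20]  [19,21]
[2,5] uncovered → point at 5; [7,9] uncovered → point at 9; [10,14] uncovered → point at 14; [19,21] uncovered → point at 21.
Points: 5, 9, 14, 21 (4 total).

5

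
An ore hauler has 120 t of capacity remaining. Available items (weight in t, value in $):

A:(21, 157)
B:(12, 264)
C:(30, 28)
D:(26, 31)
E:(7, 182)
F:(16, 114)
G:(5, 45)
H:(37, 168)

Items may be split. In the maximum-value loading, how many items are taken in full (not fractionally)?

Sort by value per unit weight and fill in that order.
Order: E (182/7=26.00) > B (264/12=22.00) > G (45/5=9.00) > A (157/21=7.48) > F (114/16=7.12) > H (168/37=4.54) > D (31/26=1.19) > C (28/30=0.93)
Fill: take E (7 @ 182) → take B (12 @ 264) → take G (5 @ 45) → take A (21 @ 157) → take F (16 @ 114) → take H (37 @ 168) → take 22/26 of D → 26.23; 120/120 used.
6 item(s) taken whole; one partial (take 22/26 of D).

6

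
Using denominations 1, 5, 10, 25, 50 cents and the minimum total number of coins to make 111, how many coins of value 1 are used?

Greedy: take as many of the largest coin as possible, then repeat with the remainder.
111 = 2×50 + 1×10 + 1×1
Count of 1: 1

1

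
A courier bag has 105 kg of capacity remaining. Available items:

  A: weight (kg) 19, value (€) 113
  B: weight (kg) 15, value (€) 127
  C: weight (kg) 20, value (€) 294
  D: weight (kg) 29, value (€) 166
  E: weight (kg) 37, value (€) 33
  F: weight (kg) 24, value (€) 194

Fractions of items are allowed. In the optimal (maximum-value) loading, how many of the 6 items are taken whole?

4

Greedy by value/weight ratio, highest first.
Ratios (sorted): C 14.70, B 8.47, F 8.08, A 5.95, D 5.72, E 0.89
take C (20 @ 294); take B (15 @ 127); take F (24 @ 194); take A (19 @ 113); take 27/29 of D → 154.55. Capacity used 105/105.
4 item(s) taken whole; one partial (take 27/29 of D).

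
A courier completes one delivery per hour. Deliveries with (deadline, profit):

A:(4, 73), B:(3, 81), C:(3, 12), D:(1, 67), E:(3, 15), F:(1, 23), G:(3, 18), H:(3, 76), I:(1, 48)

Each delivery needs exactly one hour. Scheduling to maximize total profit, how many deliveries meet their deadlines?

4

By profit: B(d3,81), H(d3,76), A(d4,73), D(d1,67), I(d1,48), F(d1,23), G(d3,18), E(d3,15), C(d3,12)
B→slot 3; H→slot 2; A→slot 4; D→slot 1; I skipped; F skipped; G skipped; E skipped; C skipped.
4 of 9 scheduled.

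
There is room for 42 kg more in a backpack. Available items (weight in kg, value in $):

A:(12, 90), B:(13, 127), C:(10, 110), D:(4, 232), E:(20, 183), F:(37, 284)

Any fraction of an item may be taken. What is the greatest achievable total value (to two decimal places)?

606.25

Sort by value per unit weight and fill in that order.
Ratios (sorted): D 58.00, C 11.00, B 9.77, E 9.15, F 7.68, A 7.50
take D (4 @ 232); take C (10 @ 110); take B (13 @ 127); take 15/20 of E → 137.25. Capacity used 42/42.
Total value = 606.25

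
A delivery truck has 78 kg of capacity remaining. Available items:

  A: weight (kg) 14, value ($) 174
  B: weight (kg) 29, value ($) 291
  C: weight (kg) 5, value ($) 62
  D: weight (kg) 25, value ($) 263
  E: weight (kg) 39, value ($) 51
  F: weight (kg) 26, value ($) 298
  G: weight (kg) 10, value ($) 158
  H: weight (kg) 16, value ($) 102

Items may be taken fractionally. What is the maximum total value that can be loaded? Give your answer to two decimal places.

933.96

Order: G (158/10=15.80) > A (174/14=12.43) > C (62/5=12.40) > F (298/26=11.46) > D (263/25=10.52) > B (291/29=10.03) > H (102/16=6.38) > E (51/39=1.31)
Fill: take G (10 @ 158) → take A (14 @ 174) → take C (5 @ 62) → take F (26 @ 298) → take 23/25 of D → 241.96; 78/78 used.
Total value = 933.96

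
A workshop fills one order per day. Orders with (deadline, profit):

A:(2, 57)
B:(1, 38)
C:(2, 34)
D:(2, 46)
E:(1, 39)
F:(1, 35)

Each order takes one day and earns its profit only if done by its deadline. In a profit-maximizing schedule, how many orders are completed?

2

Profit order: A=57 D=46 E=39 B=38 F=35 C=34
Assign: A→slot 2, D→slot 1, E skipped, B skipped, F skipped, C skipped.
Slots: [1:D] [2:A]
2 of 6 scheduled.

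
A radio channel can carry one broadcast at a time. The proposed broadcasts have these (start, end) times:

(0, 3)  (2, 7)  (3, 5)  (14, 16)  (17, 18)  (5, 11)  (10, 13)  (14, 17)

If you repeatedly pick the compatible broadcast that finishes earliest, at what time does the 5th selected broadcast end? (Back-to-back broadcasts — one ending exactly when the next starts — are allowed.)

Sorted by end: (0,3)  (3,5)  (2,7)  (5,11)  (10,13)  (14,16)  (14,17)  (17,18)
take (0,3); take (3,5); take (5,11); skip (10,13); take (14,16); take (17,18).
Selected: (0,3) (3,5) (5,11) (14,16) (17,18)

18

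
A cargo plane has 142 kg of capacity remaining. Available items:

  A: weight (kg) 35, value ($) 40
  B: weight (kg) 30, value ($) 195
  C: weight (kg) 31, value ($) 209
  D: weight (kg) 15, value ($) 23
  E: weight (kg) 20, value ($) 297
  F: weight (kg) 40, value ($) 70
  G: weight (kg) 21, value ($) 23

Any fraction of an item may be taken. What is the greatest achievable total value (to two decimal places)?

Sort by value per unit weight and fill in that order.
Ratios (sorted): E 14.85, C 6.74, B 6.50, F 1.75, D 1.53, A 1.14, G 1.10
take E (20 @ 297); take C (31 @ 209); take B (30 @ 195); take F (40 @ 70); take D (15 @ 23); take 6/35 of A → 6.86. Capacity used 142/142.
Total value = 800.86

800.86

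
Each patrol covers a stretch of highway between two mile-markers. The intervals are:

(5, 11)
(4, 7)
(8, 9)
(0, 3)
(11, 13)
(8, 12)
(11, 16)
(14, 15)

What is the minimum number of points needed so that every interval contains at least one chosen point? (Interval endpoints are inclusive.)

5

Sort by right endpoint; whenever an interval is uncovered, place a point at its right end.
By right end: [0,3]  [4,7]  [8,9]  [5,11]  [8,12]  [11,13]  [14,15]  [11,16]
[0,3] uncovered → point at 3; [4,7] uncovered → point at 7; [8,9] uncovered → point at 9; [11,13] uncovered → point at 13; [14,15] uncovered → point at 15.
Points: 3, 7, 9, 13, 15 (5 total).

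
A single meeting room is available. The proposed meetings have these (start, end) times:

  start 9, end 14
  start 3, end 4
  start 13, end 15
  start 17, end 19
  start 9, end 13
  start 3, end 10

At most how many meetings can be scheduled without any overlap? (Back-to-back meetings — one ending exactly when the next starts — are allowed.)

4

Greedy by earliest finish: after sorting by end time, pick each interval compatible with the last pick.
By end time: (3,4), (3,10), (9,13), (9,14), (13,15), (17,19).
Pick (3,4); next start ≥ 4 → (9,13); next start ≥ 13 → (13,15); next start ≥ 15 → (17,19).
Selected 4 meetings.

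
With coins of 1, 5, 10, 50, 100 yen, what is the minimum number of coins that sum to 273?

Use the largest denomination that fits, subtract, and repeat.
273 = 2×100 + 1×50 + 2×10 + 3×1
Total coins = 2 + 1 + 2 + 3 = 8

8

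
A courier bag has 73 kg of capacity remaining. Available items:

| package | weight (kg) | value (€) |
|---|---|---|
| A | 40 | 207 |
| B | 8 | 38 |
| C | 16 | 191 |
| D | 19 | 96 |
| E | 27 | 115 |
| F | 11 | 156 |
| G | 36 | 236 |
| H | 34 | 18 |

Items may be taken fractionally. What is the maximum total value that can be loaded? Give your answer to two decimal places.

634.75

Ratios (sorted): F 14.18, C 11.94, G 6.56, A 5.17, D 5.05, B 4.75, E 4.26, H 0.53
take F (11 @ 156); take C (16 @ 191); take G (36 @ 236); take 10/40 of A → 51.75. Capacity used 73/73.
Total value = 634.75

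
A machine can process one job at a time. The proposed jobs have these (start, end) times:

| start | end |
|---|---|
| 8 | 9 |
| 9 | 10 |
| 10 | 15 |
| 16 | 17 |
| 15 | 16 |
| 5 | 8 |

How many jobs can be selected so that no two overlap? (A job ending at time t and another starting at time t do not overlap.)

Sorted by end: (5,8)  (8,9)  (9,10)  (10,15)  (15,16)  (16,17)
take (5,8); take (8,9); take (9,10); take (10,15); take (15,16); take (16,17).
Selected 6 jobs.

6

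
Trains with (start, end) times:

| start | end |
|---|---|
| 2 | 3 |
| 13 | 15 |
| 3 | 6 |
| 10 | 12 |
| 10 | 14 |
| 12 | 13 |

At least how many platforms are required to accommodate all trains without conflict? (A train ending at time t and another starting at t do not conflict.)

The answer is the maximum number of intervals overlapping at any instant.
starts: [2, 3, 10, 10, 12, 13]
ends:   [3, 6, 12, 13, 14, 15]
s2→1 e3→0 s3→1 e6→0 s10→1 s10→2  — peak 2.

2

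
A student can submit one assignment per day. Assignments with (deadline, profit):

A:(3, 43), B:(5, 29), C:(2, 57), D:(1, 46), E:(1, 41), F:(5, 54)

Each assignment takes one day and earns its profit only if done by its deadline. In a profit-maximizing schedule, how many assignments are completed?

Take jobs in profit order; each goes to the latest open slot no later than its deadline.
Profit order: C=57 F=54 D=46 A=43 E=41 B=29
Assign: C→slot 2, F→slot 5, D→slot 1, A→slot 3, E skipped, B→slot 4.
Slots: [1:D] [2:C] [3:A] [4:B] [5:F]
5 of 6 scheduled.

5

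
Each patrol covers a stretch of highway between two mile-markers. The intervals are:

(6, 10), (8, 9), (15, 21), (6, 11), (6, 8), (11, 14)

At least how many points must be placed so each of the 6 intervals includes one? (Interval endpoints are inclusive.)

Sort by right endpoint; whenever an interval is uncovered, place a point at its right end.
By right end: [6,8]  [8,9]  [6,10]  [6,11]  [11,14]  [15,21]
[6,8] uncovered → point at 8; [11,14] uncovered → point at 14; [15,21] uncovered → point at 21.
Points: 8, 14, 21 (3 total).

3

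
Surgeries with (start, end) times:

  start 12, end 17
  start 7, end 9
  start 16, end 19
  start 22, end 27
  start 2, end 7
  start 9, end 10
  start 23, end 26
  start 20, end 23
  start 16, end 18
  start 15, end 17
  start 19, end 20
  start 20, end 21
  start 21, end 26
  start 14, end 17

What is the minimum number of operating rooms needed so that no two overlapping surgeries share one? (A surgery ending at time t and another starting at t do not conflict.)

5

Events (time:±→running): 2:+→1 7:-→0 7:+→1 9:-→0 9:+→1 10:-→0 12:+→1 14:+→2 15:+→3 16:+→4 16:+→5 … peak 5.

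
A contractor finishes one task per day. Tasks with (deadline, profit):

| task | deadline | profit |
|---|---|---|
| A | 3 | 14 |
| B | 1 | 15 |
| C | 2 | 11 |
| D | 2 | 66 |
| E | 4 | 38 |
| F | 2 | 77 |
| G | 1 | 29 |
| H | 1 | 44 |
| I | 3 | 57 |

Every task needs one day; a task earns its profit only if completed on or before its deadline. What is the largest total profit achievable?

238

Profit order: F=77 D=66 I=57 H=44 E=38 G=29 B=15 A=14 C=11
Assign: F→slot 2, D→slot 1, I→slot 3, H skipped, E→slot 4, G skipped, B skipped, A skipped, C skipped.
Slots: [1:D] [2:F] [3:I] [4:E]
Profit = 66 + 77 + 57 + 38 = 238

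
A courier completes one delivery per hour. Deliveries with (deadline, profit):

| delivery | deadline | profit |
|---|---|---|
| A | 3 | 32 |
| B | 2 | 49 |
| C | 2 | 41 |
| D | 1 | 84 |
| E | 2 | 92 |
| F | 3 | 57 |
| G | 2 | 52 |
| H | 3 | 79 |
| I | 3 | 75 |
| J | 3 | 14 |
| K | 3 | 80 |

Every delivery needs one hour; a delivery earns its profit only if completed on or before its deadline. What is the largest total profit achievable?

256

Take jobs in profit order; each goes to the latest open slot no later than its deadline.
By profit: E(d2,92), D(d1,84), K(d3,80), H(d3,79), I(d3,75), F(d3,57), G(d2,52), B(d2,49), C(d2,41), A(d3,32), J(d3,14)
E→slot 2; D→slot 1; K→slot 3; H skipped; I skipped; F skipped; G skipped; B skipped; C skipped; A skipped; J skipped.
Profit = 84 + 92 + 80 = 256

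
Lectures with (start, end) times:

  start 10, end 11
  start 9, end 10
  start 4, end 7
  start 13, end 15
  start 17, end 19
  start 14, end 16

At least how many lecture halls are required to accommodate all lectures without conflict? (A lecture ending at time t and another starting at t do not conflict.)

2

Count concurrent intervals with a sweep; the peak is the room count.
Events (time:±→running): 4:+→1 7:-→0 9:+→1 10:-→0 10:+→1 11:-→0 13:+→1 14:+→2 … peak 2.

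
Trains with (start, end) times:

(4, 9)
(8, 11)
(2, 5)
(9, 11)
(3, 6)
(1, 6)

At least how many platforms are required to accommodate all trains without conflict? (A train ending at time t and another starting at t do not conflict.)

Count concurrent intervals with a sweep; the peak is the room count.
Events (time:±→running): 1:+→1 2:+→2 3:+→3 4:+→4 … peak 4.

4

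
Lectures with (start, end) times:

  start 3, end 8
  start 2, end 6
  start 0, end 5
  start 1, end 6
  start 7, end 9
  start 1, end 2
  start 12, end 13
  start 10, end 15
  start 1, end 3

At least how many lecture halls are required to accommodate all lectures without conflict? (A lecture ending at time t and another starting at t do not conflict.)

starts: [0, 1, 1, 1, 2, 3, 7, 10, 12]
ends:   [2, 3, 5, 6, 6, 8, 9, 13, 15]
s0→1 s1→2 s1→3 s1→4  — peak 4.

4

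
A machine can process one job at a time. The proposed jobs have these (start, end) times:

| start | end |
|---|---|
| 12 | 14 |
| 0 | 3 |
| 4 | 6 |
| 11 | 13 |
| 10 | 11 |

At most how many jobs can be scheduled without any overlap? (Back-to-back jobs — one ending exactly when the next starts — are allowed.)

4

Order by finish time; keep every interval that doesn't clash with the previous kept one.
Sorted by end: (0,3)  (4,6)  (10,11)  (11,13)  (12,14)
take (0,3); take (4,6); take (10,11); take (11,13); skip (12,14).
Selected 4 jobs.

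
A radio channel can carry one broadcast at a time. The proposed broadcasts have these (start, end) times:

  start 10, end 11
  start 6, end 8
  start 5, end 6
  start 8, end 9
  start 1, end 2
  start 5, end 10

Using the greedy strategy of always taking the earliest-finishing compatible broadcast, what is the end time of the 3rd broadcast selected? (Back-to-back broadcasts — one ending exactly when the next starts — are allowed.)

8

By end time: (1,2), (5,6), (6,8), (8,9), (5,10), (10,11).
Pick (1,2); next start ≥ 2 → (5,6); next start ≥ 6 → (6,8); next start ≥ 8 → (8,9); next start ≥ 9 → (10,11).
Selected: (1,2) (5,6) (6,8) (8,9) (10,11)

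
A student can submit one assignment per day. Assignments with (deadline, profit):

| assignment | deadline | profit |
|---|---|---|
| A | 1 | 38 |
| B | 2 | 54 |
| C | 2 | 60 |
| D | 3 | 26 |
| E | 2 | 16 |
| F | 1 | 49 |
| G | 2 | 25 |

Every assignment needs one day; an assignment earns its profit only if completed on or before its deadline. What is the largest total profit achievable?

Profit order: C=60 B=54 F=49 A=38 D=26 G=25 E=16
Assign: C→slot 2, B→slot 1, F skipped, A skipped, D→slot 3, G skipped, E skipped.
Slots: [1:B] [2:C] [3:D]
Profit = 54 + 60 + 26 = 140

140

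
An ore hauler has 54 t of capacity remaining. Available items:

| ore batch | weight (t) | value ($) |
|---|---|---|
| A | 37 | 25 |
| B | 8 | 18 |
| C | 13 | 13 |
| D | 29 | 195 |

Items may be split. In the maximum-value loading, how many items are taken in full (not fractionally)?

3

Greedy by value/weight ratio, highest first.
Ratios (sorted): D 6.72, B 2.25, C 1.00, A 0.68
take D (29 @ 195); take B (8 @ 18); take C (13 @ 13); take 4/37 of A → 2.70. Capacity used 54/54.
3 item(s) taken whole; one partial (take 4/37 of A).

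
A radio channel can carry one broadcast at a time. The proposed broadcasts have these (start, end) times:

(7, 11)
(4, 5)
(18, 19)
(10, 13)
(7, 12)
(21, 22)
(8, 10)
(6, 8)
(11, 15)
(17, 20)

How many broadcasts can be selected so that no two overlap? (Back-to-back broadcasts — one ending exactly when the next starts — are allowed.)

6

Greedy by earliest finish: after sorting by end time, pick each interval compatible with the last pick.
Sorted by end: (4,5)  (6,8)  (8,10)  (7,11)  (7,12)  (10,13)  (11,15)  (18,19)  (17,20)  (21,22)
take (4,5); take (6,8); take (8,10); take (10,13); take (18,19); take (21,22).
Selected 6 broadcasts.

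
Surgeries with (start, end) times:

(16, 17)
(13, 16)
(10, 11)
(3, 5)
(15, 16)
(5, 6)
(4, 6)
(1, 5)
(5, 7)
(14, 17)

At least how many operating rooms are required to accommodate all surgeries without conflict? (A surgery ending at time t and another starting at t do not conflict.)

3

starts: [1, 3, 4, 5, 5, 10, 13, 14, 15, 16]
ends:   [5, 5, 6, 6, 7, 11, 16, 16, 17, 17]
s1→1 s3→2 s4→3  — peak 3.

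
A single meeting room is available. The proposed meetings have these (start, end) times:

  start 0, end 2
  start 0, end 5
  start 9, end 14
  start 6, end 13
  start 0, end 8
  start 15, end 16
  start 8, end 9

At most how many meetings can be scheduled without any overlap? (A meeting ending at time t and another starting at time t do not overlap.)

Sorted by end: (0,2)  (0,5)  (0,8)  (8,9)  (6,13)  (9,14)  (15,16)
take (0,2); skip (0,5); skip (0,8); take (8,9); take (9,14); take (15,16).
Selected 4 meetings.

4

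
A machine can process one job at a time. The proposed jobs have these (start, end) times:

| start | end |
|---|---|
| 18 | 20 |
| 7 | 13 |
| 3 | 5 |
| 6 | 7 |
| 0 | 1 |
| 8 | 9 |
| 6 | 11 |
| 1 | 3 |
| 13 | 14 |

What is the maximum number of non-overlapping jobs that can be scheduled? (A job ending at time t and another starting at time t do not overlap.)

Order by finish time; keep every interval that doesn't clash with the previous kept one.
Sorted by end: (0,1)  (1,3)  (3,5)  (6,7)  (8,9)  (6,11)  (7,13)  (13,14)  (18,20)
take (0,1); take (1,3); take (3,5); take (6,7); take (8,9); skip (6,11); take (13,14); take (18,20).
Selected 7 jobs.

7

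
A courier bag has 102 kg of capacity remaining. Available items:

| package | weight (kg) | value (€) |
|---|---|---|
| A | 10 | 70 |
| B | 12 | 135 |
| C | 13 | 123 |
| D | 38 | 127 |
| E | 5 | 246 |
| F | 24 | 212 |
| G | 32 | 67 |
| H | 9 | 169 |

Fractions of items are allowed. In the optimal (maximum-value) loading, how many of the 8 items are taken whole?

Greedy by value/weight ratio, highest first.
Ratios (sorted): E 49.20, H 18.78, B 11.25, C 9.46, F 8.83, A 7.00, D 3.34, G 2.09
take E (5 @ 246); take H (9 @ 169); take B (12 @ 135); take C (13 @ 123); take F (24 @ 212); take A (10 @ 70); take 29/38 of D → 96.92. Capacity used 102/102.
6 item(s) taken whole; one partial (take 29/38 of D).

6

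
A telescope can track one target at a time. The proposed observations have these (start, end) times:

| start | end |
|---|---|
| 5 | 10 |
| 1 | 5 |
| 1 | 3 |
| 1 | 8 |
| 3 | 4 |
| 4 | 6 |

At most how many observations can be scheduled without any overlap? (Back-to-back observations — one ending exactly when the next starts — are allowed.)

3

Order by finish time; keep every interval that doesn't clash with the previous kept one.
Sorted by end: (1,3)  (3,4)  (1,5)  (4,6)  (1,8)  (5,10)
take (1,3); take (3,4); take (4,6).
Selected 3 observations.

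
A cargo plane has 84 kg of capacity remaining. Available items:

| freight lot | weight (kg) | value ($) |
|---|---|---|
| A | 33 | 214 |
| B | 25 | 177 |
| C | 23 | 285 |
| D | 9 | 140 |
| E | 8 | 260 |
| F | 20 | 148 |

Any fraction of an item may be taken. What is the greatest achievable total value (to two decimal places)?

1002.92

Greedy by value/weight ratio, highest first.
Ratios (sorted): E 32.50, D 15.56, C 12.39, F 7.40, B 7.08, A 6.48
take E (8 @ 260); take D (9 @ 140); take C (23 @ 285); take F (20 @ 148); take 24/25 of B → 169.92. Capacity used 84/84.
Total value = 1002.92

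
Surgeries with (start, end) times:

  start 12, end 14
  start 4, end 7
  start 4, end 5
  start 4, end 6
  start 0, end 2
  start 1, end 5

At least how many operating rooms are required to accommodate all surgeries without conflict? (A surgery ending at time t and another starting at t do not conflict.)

starts: [0, 1, 4, 4, 4, 12]
ends:   [2, 5, 5, 6, 7, 14]
s0→1 s1→2 e2→1 s4→2 s4→3 s4→4  — peak 4.

4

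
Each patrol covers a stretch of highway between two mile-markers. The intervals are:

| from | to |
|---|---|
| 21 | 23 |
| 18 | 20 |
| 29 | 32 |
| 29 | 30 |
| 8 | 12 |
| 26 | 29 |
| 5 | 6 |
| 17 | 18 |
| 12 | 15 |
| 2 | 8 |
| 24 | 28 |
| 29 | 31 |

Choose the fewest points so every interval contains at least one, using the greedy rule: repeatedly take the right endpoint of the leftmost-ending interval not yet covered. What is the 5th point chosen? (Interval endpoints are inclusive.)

28

Process intervals by earliest right end; each time one isn't hit yet, stab at its right endpoint.
Sorted: [5,6] [2,8] [8,12] [12,15] [17,18] [18,20] [21,23] [24,28] [26,29] [29,30] [29,31] [29,32]
{[5,6],[2,8]} hit by 6; {[8,12],[12,15]} hit by 12; {[17,18],[18,20]} hit by 18; {[21,23]} hit by 23; {[24,28],[26,29]} hit by 28; {[29,30],[29,31],[29,32]} hit by 30.
Points: 6, 12, 18, 23, 28, 30 (6 total).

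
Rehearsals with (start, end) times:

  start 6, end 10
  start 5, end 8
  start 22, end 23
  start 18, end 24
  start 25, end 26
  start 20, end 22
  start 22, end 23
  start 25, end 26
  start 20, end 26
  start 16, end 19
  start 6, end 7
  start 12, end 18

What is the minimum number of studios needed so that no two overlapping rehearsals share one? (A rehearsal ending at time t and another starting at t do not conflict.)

4

Count concurrent intervals with a sweep; the peak is the room count.
Events (time:±→running): 5:+→1 6:+→2 6:+→3 7:-→2 8:-→1 10:-→0 12:+→1 16:+→2 18:-→1 18:+→2 19:-→1 20:+→2 20:+→3 22:-→2 22:+→3 22:+→4 … peak 4.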